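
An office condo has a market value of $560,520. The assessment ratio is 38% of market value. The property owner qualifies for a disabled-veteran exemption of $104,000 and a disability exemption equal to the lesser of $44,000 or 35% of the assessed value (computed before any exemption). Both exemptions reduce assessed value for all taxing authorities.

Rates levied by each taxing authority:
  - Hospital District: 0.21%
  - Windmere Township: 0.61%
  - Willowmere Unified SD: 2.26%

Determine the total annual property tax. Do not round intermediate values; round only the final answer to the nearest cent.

$2,001.93

Assessed value = $560,520 × 0.38 = $212,997.6
Disability exemption = min($44,000, 35% × $212,997.6) = min($44,000, $74,549.16) = $44,000 (dollar cap binds)
Taxable value = $212,997.6 − $104,000 − $44,000 = $64,997.6
Hospital District: $64,997.6 × 0.0021 = $136.49496
Windmere Township: $64,997.6 × 0.0061 = $396.48536
Willowmere Unified SD: $64,997.6 × 0.0226 = $1,468.94576
Total = $2,001.92608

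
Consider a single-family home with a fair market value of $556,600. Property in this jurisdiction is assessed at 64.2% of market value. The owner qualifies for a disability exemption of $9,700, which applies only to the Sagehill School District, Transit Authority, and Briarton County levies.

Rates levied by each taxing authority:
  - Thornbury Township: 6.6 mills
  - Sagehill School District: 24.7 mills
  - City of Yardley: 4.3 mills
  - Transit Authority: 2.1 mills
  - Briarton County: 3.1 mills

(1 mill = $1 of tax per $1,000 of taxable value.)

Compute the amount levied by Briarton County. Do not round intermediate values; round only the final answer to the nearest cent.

$1,077.68

Assessed value = $556,600 × 0.642 = $357,337.2
Briarton County taxable value = $357,337.2 − $9,700 = $347,637.2
Briarton County levy = $347,637.2 × 0.0031 = $1,077.67532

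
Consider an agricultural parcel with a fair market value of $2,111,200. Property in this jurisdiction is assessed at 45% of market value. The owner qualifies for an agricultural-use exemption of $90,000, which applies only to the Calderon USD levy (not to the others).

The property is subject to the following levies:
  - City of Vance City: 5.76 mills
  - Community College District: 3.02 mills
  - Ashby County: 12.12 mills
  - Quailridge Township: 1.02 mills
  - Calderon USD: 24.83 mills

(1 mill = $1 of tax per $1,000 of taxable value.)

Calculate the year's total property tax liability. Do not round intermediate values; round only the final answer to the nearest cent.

Assessed value = $2,111,200 × 0.45 = $950,040
City of Vance City: $950,040 × 0.00576 = $5,472.2304
Community College District: $950,040 × 0.00302 = $2,869.1208
Ashby County: $950,040 × 0.01212 = $11,514.4848
Quailridge Township: $950,040 × 0.00102 = $969.0408
Calderon USD: ($950,040 − $90,000) × 0.02483 = $860,040 × 0.02483 = $21,354.7932
Total = $42,179.67

$42,179.67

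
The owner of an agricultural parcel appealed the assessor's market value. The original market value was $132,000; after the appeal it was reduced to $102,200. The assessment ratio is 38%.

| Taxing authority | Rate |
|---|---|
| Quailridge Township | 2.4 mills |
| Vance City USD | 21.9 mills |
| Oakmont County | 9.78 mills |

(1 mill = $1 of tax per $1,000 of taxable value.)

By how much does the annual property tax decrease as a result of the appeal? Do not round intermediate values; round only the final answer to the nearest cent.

Old assessed value = $132,000 × 0.38 = $50,160
New assessed value = $102,200 × 0.38 = $38,836
Combined rate = 0.0024 + 0.0219 + 0.00978 = 0.03408
Old tax = $50,160 × 0.03408 = $1,709.4528
New tax = $38,836 × 0.03408 = $1,323.53088
Reduction = $1,709.4528 − $1,323.53088 = $385.92192

$385.92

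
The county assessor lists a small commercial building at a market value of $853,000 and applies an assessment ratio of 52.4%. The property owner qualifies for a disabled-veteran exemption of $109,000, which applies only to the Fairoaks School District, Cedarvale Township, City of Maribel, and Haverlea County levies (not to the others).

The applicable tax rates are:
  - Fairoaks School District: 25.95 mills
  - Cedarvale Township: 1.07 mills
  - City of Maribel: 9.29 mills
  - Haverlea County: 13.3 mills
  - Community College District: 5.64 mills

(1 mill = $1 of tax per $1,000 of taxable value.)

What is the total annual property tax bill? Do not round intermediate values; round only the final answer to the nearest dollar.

Assessed value = $853,000 × 0.524 = $446,972
Fairoaks School District: ($446,972 − $109,000) × 0.02595 = $337,972 × 0.02595 = $8,770.3734
Cedarvale Township: ($446,972 − $109,000) × 0.00107 = $337,972 × 0.00107 = $361.63004
City of Maribel: ($446,972 − $109,000) × 0.00929 = $337,972 × 0.00929 = $3,139.75988
Haverlea County: ($446,972 − $109,000) × 0.0133 = $337,972 × 0.0133 = $4,495.0276
Community College District: $446,972 × 0.00564 = $2,520.92208
Total = $19,287.713

$19,288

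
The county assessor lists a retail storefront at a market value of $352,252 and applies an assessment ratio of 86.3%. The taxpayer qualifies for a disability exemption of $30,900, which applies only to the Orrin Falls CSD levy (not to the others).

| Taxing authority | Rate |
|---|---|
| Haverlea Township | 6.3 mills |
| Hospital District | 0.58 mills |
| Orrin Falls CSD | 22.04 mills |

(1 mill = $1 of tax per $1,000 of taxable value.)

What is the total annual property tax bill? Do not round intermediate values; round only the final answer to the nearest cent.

$8,110.46

Assessed value = $352,252 × 0.863 = $303,993.476
Haverlea Township: $303,993.476 × 0.0063 = $1,915.1588988
Hospital District: $303,993.476 × 0.00058 = $176.31621608
Orrin Falls CSD: ($303,993.476 − $30,900) × 0.02204 = $273,093.476 × 0.02204 = $6,018.98021104
Total = $8,110.45532592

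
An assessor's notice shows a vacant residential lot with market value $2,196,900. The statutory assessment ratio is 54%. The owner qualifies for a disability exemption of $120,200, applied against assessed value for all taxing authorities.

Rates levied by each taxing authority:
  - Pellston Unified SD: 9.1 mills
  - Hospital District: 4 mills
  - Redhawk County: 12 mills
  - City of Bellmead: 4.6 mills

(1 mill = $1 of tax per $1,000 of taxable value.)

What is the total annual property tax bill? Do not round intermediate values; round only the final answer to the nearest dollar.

Assessed value = $2,196,900 × 0.54 = $1,186,326
Taxable value = $1,186,326 − $120,200 = $1,066,126
Pellston Unified SD: $1,066,126 × 0.0091 = $9,701.7466
Hospital District: $1,066,126 × 0.004 = $4,264.504
Redhawk County: $1,066,126 × 0.012 = $12,793.512
City of Bellmead: $1,066,126 × 0.0046 = $4,904.1796
Total = $9,701.7466 + $4,264.504 + $12,793.512 + $4,904.1796 = $31,663.9422

$31,664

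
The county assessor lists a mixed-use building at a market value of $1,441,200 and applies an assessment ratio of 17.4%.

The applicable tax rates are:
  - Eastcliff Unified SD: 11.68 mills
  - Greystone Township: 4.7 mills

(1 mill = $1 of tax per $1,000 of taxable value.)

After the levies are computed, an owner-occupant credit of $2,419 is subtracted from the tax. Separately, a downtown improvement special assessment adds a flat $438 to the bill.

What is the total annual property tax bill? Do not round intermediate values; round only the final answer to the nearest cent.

$2,126.59

Assessed value = $1,441,200 × 0.174 = $250,768.8
Eastcliff Unified SD: $250,768.8 × 0.01168 = $2,928.979584
Greystone Township: $250,768.8 × 0.0047 = $1,178.61336
Levies subtotal = $4,107.592944
After credit = $4,107.592944 − $2,419 = $1,688.592944
Total = $1,688.592944 + $438 = $2,126.592944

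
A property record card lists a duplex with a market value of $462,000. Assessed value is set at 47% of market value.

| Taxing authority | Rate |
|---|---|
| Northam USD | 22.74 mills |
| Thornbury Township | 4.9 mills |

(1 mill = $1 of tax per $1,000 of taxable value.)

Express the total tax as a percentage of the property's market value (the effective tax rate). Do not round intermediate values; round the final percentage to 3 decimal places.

1.299%

Assessed value = $462,000 × 0.47 = $217,140
Northam USD: $217,140 × 0.02274 = $4,937.7636
Thornbury Township: $217,140 × 0.0049 = $1,063.986
Total tax = $6,001.7496
Effective rate = $6,001.7496 ÷ $462,000 = 1.299% of market value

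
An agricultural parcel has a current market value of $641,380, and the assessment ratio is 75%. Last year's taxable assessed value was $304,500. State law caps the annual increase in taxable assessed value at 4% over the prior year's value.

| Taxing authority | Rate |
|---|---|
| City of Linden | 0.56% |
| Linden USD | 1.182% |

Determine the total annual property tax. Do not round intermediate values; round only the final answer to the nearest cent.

Uncapped assessed value = $641,380 × 0.75 = $481,035
Cap limit = $304,500 × 1.04 = $316,680
Taxable assessed value = min($481,035, $316,680) = $316,680 (cap binds)
City of Linden: $316,680 × 0.0056 = $1,773.408
Linden USD: $316,680 × 0.01182 = $3,743.1576
Total = $5,516.5656

$5,516.57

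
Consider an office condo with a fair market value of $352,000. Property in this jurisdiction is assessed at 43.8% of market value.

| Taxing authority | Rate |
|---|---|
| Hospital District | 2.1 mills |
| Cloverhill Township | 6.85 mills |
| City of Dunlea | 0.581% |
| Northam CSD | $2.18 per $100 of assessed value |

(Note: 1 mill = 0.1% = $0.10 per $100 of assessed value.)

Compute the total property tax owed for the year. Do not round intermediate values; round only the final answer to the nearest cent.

$5,636.67

Assessed value = $352,000 × 0.438 = $154,176
Hospital District: $154,176 × 0.0021 = $323.7696
Cloverhill Township: $154,176 × 0.00685 = $1,056.1056
City of Dunlea: $154,176 × 0.00581 = $895.76256
Northam CSD: $154,176 × 0.0218 = $3,361.0368
Total = $5,636.67456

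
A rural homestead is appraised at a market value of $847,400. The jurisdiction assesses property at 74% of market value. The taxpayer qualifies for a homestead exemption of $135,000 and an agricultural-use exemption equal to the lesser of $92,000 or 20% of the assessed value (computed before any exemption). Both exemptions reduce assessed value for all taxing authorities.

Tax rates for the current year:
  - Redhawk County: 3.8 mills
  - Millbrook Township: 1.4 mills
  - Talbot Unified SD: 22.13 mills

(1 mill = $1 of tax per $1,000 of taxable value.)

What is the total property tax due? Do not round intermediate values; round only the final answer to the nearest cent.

$10,934.08

Assessed value = $847,400 × 0.74 = $627,076
Agricultural-use exemption = min($92,000, 20% × $627,076) = min($92,000, $125,415.2) = $92,000 (dollar cap binds)
Taxable value = $627,076 − $135,000 − $92,000 = $400,076
Redhawk County: $400,076 × 0.0038 = $1,520.2888
Millbrook Township: $400,076 × 0.0014 = $560.1064
Talbot Unified SD: $400,076 × 0.02213 = $8,853.68188
Total = $10,934.07708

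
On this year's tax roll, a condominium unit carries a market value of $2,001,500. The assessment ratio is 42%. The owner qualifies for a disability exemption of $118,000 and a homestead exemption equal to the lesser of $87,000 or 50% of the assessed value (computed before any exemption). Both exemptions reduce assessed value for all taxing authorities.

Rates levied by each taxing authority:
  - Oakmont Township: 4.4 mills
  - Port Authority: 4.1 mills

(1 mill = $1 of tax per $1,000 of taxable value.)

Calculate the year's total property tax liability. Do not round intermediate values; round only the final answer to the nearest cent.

$5,402.86

Assessed value = $2,001,500 × 0.42 = $840,630
Homestead exemption = min($87,000, 50% × $840,630) = min($87,000, $420,315) = $87,000 (dollar cap binds)
Taxable value = $840,630 − $118,000 − $87,000 = $635,630
Oakmont Township: $635,630 × 0.0044 = $2,796.772
Port Authority: $635,630 × 0.0041 = $2,606.083
Total = $5,402.855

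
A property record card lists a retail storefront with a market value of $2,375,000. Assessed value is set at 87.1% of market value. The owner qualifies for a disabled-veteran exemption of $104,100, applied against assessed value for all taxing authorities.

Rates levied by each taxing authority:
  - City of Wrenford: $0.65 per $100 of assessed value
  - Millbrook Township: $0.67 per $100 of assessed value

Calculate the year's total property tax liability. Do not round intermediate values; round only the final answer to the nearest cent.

Assessed value = $2,375,000 × 0.871 = $2,068,625
Taxable value = $2,068,625 − $104,100 = $1,964,525
City of Wrenford: $1,964,525 × 0.0065 = $12,769.4125
Millbrook Township: $1,964,525 × 0.0067 = $13,162.3175
Total = $12,769.4125 + $13,162.3175 = $25,931.73

$25,931.73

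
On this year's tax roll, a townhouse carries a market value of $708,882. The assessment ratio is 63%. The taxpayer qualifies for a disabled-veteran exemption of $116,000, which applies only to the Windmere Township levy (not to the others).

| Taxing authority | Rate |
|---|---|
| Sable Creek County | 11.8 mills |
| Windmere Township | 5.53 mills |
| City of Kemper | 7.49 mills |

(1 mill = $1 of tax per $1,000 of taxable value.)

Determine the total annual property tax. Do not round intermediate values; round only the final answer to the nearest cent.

$10,443.02

Assessed value = $708,882 × 0.63 = $446,595.66
Sable Creek County: $446,595.66 × 0.0118 = $5,269.828788
Windmere Township: ($446,595.66 − $116,000) × 0.00553 = $330,595.66 × 0.00553 = $1,828.1939998
City of Kemper: $446,595.66 × 0.00749 = $3,345.0014934
Total = $10,443.0242812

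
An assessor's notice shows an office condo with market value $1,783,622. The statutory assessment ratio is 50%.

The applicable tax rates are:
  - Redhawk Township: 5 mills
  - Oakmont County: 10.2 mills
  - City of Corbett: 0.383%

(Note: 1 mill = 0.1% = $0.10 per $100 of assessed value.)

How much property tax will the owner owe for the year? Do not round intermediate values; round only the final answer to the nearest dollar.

$16,971

Assessed value = $1,783,622 × 0.5 = $891,811
Redhawk Township: $891,811 × 0.005 = $4,459.055
Oakmont County: $891,811 × 0.0102 = $9,096.4722
City of Corbett: $891,811 × 0.00383 = $3,415.63613
Total = $16,971.16333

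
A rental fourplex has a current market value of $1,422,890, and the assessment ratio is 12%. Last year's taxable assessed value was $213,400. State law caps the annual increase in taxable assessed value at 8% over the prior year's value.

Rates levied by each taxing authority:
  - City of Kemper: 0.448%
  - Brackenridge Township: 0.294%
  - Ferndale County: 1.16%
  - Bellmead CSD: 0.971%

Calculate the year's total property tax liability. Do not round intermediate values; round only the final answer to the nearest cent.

$4,905.56

Uncapped assessed value = $1,422,890 × 0.12 = $170,746.8
Cap limit = $213,400 × 1.08 = $230,472
Taxable assessed value = min($170,746.8, $230,472) = $170,746.8 (cap does not bind)
City of Kemper: $170,746.8 × 0.00448 = $764.945664
Brackenridge Township: $170,746.8 × 0.00294 = $501.995592
Ferndale County: $170,746.8 × 0.0116 = $1,980.66288
Bellmead CSD: $170,746.8 × 0.00971 = $1,657.951428
Total = $4,905.555564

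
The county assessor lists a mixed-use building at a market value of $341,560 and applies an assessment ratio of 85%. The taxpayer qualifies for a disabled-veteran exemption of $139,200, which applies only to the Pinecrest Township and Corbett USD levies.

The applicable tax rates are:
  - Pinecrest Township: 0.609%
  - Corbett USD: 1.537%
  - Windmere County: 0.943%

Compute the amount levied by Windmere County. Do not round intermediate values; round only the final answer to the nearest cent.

$2,737.77

Assessed value = $341,560 × 0.85 = $290,326
Windmere County taxable value = $290,326 (exemption does not apply)
Windmere County levy = $290,326 × 0.00943 = $2,737.77418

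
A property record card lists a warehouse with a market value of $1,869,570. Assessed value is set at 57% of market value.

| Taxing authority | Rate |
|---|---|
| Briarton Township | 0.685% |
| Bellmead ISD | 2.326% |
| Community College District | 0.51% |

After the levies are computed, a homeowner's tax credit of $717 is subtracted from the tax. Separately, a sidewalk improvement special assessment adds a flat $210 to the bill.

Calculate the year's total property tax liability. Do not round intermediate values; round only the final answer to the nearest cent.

Assessed value = $1,869,570 × 0.57 = $1,065,654.9
Briarton Township: $1,065,654.9 × 0.00685 = $7,299.736065
Bellmead ISD: $1,065,654.9 × 0.02326 = $24,787.132974
Community College District: $1,065,654.9 × 0.0051 = $5,434.83999
Levies subtotal = $37,521.709029
After credit = $37,521.709029 − $717 = $36,804.709029
Total = $36,804.709029 + $210 = $37,014.709029

$37,014.71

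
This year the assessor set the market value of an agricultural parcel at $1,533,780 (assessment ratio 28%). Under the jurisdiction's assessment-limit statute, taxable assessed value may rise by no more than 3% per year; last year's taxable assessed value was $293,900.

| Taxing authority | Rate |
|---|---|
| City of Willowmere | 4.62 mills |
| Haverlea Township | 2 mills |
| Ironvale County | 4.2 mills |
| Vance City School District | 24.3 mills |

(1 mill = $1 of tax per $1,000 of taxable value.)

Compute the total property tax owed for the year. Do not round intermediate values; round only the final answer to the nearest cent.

$10,631.42

Uncapped assessed value = $1,533,780 × 0.28 = $429,458.4
Cap limit = $293,900 × 1.03 = $302,717
Taxable assessed value = min($429,458.4, $302,717) = $302,717 (cap binds)
City of Willowmere: $302,717 × 0.00462 = $1,398.55254
Haverlea Township: $302,717 × 0.002 = $605.434
Ironvale County: $302,717 × 0.0042 = $1,271.4114
Vance City School District: $302,717 × 0.0243 = $7,356.0231
Total = $10,631.42104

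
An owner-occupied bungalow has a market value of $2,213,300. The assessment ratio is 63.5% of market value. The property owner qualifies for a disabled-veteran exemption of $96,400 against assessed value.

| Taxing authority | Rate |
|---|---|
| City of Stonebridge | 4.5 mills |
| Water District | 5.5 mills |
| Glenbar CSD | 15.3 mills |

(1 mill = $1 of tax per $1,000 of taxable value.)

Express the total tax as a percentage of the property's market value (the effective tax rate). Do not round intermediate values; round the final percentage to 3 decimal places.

1.496%

Assessed value = $2,213,300 × 0.635 = $1,405,445.5
Taxable value = $1,405,445.5 − $96,400 = $1,309,045.5
City of Stonebridge: $1,309,045.5 × 0.0045 = $5,890.70475
Water District: $1,309,045.5 × 0.0055 = $7,199.75025
Glenbar CSD: $1,309,045.5 × 0.0153 = $20,028.39615
Total tax = $33,118.85115
Effective rate = $33,118.85115 ÷ $2,213,300 = 1.496% of market value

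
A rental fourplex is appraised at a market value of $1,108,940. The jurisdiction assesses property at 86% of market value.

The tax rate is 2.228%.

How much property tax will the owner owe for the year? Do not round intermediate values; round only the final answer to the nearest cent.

$21,248.18

Assessed value = $1,108,940 × 0.86 = $953,688.4
Tax = $953,688.4 × 0.02228 = $21,248.177552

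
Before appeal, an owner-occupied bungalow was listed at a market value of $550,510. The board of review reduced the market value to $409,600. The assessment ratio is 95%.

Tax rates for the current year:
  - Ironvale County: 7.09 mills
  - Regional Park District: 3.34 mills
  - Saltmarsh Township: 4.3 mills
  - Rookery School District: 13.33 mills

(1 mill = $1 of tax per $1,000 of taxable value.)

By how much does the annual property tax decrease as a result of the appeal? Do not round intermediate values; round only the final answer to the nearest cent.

Old assessed value = $550,510 × 0.95 = $522,984.5
New assessed value = $409,600 × 0.95 = $389,120
Combined rate = 0.00709 + 0.00334 + 0.0043 + 0.01333 = 0.02806
Old tax = $522,984.5 × 0.02806 = $14,674.94507
New tax = $389,120 × 0.02806 = $10,918.7072
Reduction = $14,674.94507 − $10,918.7072 = $3,756.23787

$3,756.24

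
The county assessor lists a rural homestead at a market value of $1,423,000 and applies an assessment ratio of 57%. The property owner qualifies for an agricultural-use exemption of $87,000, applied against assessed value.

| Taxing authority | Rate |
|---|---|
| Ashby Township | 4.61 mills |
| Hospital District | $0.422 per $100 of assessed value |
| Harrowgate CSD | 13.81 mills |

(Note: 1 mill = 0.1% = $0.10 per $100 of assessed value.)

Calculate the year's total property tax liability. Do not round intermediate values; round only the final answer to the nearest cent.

Assessed value = $1,423,000 × 0.57 = $811,110
Taxable value = $811,110 − $87,000 = $724,110
Ashby Township: $724,110 × 0.00461 = $3,338.1471
Hospital District: $724,110 × 0.00422 = $3,055.7442
Harrowgate CSD: $724,110 × 0.01381 = $9,999.9591
Total = $16,393.8504

$16,393.85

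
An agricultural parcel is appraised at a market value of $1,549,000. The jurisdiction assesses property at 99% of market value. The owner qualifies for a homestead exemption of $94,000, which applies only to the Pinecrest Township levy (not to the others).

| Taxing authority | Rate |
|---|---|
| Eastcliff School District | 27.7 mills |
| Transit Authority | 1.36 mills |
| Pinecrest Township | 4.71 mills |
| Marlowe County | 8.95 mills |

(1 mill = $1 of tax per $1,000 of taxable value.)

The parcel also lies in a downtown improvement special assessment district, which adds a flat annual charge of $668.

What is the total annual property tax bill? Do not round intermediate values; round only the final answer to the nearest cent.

$65,736.81

Assessed value = $1,549,000 × 0.99 = $1,533,510
Eastcliff School District: $1,533,510 × 0.0277 = $42,478.227
Transit Authority: $1,533,510 × 0.00136 = $2,085.5736
Pinecrest Township: ($1,533,510 − $94,000) × 0.00471 = $1,439,510 × 0.00471 = $6,780.0921
Marlowe County: $1,533,510 × 0.00895 = $13,724.9145
Levies subtotal = $65,068.8072
Total = $65,068.8072 + $668 = $65,736.8072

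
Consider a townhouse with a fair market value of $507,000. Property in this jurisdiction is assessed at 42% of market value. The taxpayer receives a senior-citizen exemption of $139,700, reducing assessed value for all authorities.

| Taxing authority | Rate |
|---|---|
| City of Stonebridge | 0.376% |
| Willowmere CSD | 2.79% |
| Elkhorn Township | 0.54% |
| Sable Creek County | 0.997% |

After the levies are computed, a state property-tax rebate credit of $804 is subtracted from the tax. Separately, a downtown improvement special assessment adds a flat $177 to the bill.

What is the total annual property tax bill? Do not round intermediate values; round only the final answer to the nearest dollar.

$2,817

Assessed value = $507,000 × 0.42 = $212,940
Taxable value = $212,940 − $139,700 = $73,240
City of Stonebridge: $73,240 × 0.00376 = $275.3824
Willowmere CSD: $73,240 × 0.0279 = $2,043.396
Elkhorn Township: $73,240 × 0.0054 = $395.496
Sable Creek County: $73,240 × 0.00997 = $730.2028
Levies subtotal = $3,444.4772
After credit = $3,444.4772 − $804 = $2,640.4772
Total = $2,640.4772 + $177 = $2,817.4772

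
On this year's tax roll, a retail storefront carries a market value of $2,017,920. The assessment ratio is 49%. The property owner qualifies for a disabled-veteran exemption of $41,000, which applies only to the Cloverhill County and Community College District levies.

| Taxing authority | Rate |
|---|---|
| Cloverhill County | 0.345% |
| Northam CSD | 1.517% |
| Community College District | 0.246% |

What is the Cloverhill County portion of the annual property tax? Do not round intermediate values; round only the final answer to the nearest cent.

$3,269.84

Assessed value = $2,017,920 × 0.49 = $988,780.8
Cloverhill County taxable value = $988,780.8 − $41,000 = $947,780.8
Cloverhill County levy = $947,780.8 × 0.00345 = $3,269.84376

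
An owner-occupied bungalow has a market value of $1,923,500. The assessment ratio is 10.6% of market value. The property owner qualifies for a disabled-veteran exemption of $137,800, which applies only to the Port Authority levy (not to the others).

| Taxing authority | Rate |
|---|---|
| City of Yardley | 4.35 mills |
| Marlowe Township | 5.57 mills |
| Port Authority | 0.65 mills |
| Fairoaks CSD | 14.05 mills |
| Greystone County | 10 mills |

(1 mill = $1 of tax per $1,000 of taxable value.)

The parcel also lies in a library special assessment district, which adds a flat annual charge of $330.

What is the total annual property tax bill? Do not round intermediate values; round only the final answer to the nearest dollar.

$7,299

Assessed value = $1,923,500 × 0.106 = $203,891
City of Yardley: $203,891 × 0.00435 = $886.92585
Marlowe Township: $203,891 × 0.00557 = $1,135.67287
Port Authority: ($203,891 − $137,800) × 0.00065 = $66,091 × 0.00065 = $42.95915
Fairoaks CSD: $203,891 × 0.01405 = $2,864.66855
Greystone County: $203,891 × 0.01 = $2,038.91
Levies subtotal = $6,969.13642
Total = $6,969.13642 + $330 = $7,299.13642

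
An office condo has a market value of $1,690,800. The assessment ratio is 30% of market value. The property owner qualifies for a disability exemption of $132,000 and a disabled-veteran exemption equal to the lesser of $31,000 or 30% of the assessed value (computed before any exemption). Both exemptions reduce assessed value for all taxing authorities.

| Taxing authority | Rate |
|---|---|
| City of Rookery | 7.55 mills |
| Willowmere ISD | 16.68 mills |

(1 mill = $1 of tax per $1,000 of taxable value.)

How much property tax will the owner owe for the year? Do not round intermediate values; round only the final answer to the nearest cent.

Assessed value = $1,690,800 × 0.3 = $507,240
Disabled-veteran exemption = min($31,000, 30% × $507,240) = min($31,000, $152,172) = $31,000 (dollar cap binds)
Taxable value = $507,240 − $132,000 − $31,000 = $344,240
City of Rookery: $344,240 × 0.00755 = $2,599.012
Willowmere ISD: $344,240 × 0.01668 = $5,741.9232
Total = $8,340.9352

$8,340.94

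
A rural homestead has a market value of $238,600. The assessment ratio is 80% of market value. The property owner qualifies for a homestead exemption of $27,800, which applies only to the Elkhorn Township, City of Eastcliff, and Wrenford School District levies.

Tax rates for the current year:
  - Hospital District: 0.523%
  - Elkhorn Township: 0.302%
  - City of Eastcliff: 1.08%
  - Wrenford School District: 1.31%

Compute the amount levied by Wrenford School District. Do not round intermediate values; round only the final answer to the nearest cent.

$2,136.35

Assessed value = $238,600 × 0.8 = $190,880
Wrenford School District taxable value = $190,880 − $27,800 = $163,080
Wrenford School District levy = $163,080 × 0.0131 = $2,136.348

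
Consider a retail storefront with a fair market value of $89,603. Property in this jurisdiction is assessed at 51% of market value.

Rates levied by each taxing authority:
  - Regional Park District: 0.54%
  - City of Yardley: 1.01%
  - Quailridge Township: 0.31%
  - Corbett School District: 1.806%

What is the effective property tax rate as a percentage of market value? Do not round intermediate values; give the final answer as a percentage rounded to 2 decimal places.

1.87%

Assessed value = $89,603 × 0.51 = $45,697.53
Regional Park District: $45,697.53 × 0.0054 = $246.766662
City of Yardley: $45,697.53 × 0.0101 = $461.545053
Quailridge Township: $45,697.53 × 0.0031 = $141.662343
Corbett School District: $45,697.53 × 0.01806 = $825.2973918
Total tax = $1,675.2714498
Effective rate = $1,675.2714498 ÷ $89,603 = 1.87% of market value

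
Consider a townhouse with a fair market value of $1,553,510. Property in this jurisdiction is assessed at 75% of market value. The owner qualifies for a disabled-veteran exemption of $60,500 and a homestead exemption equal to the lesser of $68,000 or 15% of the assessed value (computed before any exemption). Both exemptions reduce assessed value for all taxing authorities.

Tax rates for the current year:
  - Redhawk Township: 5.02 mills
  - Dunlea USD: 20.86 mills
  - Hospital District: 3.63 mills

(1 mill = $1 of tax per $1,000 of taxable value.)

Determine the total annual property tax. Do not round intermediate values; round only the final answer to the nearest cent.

Assessed value = $1,553,510 × 0.75 = $1,165,132.5
Homestead exemption = min($68,000, 15% × $1,165,132.5) = min($68,000, $174,769.875) = $68,000 (dollar cap binds)
Taxable value = $1,165,132.5 − $60,500 − $68,000 = $1,036,632.5
Redhawk Township: $1,036,632.5 × 0.00502 = $5,203.89515
Dunlea USD: $1,036,632.5 × 0.02086 = $21,624.15395
Hospital District: $1,036,632.5 × 0.00363 = $3,762.975975
Total = $30,591.025075

$30,591.03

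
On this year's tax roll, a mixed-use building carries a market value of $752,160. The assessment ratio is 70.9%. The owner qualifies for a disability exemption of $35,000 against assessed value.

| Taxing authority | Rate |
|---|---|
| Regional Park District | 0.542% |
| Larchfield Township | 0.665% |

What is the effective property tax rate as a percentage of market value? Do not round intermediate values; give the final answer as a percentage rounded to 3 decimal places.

0.800%

Assessed value = $752,160 × 0.709 = $533,281.44
Taxable value = $533,281.44 − $35,000 = $498,281.44
Regional Park District: $498,281.44 × 0.00542 = $2,700.6854048
Larchfield Township: $498,281.44 × 0.00665 = $3,313.571576
Total tax = $6,014.2569808
Effective rate = $6,014.2569808 ÷ $752,160 = 0.800% of market value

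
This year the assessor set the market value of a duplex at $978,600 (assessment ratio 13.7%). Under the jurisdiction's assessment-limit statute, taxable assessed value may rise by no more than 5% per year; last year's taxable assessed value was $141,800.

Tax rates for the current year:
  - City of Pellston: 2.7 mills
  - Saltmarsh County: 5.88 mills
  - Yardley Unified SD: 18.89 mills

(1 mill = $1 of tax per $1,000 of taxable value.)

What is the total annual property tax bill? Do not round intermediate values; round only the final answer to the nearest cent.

Uncapped assessed value = $978,600 × 0.137 = $134,068.2
Cap limit = $141,800 × 1.05 = $148,890
Taxable assessed value = min($134,068.2, $148,890) = $134,068.2 (cap does not bind)
City of Pellston: $134,068.2 × 0.0027 = $361.98414
Saltmarsh County: $134,068.2 × 0.00588 = $788.321016
Yardley Unified SD: $134,068.2 × 0.01889 = $2,532.548298
Total = $3,682.853454

$3,682.85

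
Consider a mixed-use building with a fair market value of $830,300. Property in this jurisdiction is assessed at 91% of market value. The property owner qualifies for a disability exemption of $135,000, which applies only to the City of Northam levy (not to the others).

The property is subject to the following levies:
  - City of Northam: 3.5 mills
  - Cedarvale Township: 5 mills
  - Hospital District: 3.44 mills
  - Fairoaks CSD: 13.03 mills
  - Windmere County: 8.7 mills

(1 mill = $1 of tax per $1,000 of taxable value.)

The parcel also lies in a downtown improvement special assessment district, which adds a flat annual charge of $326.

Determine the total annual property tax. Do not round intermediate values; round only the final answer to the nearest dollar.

$25,294

Assessed value = $830,300 × 0.91 = $755,573
City of Northam: ($755,573 − $135,000) × 0.0035 = $620,573 × 0.0035 = $2,172.0055
Cedarvale Township: $755,573 × 0.005 = $3,777.865
Hospital District: $755,573 × 0.00344 = $2,599.17112
Fairoaks CSD: $755,573 × 0.01303 = $9,845.11619
Windmere County: $755,573 × 0.0087 = $6,573.4851
Levies subtotal = $24,967.64291
Total = $24,967.64291 + $326 = $25,293.64291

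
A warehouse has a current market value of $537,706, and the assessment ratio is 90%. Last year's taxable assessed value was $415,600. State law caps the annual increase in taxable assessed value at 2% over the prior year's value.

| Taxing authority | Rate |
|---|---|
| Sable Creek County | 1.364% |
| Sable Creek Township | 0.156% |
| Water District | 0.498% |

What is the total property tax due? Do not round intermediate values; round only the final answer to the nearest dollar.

$8,555

Uncapped assessed value = $537,706 × 0.9 = $483,935.4
Cap limit = $415,600 × 1.02 = $423,912
Taxable assessed value = min($483,935.4, $423,912) = $423,912 (cap binds)
Sable Creek County: $423,912 × 0.01364 = $5,782.15968
Sable Creek Township: $423,912 × 0.00156 = $661.30272
Water District: $423,912 × 0.00498 = $2,111.08176
Total = $8,554.54416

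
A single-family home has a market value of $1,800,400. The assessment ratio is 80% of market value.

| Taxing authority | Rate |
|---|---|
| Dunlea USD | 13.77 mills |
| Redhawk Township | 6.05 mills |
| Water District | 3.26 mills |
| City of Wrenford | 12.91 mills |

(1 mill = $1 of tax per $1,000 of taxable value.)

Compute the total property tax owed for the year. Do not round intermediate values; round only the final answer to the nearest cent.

Assessed value = $1,800,400 × 0.8 = $1,440,320
Dunlea USD: $1,440,320 × 0.01377 = $19,833.2064
Redhawk Township: $1,440,320 × 0.00605 = $8,713.936
Water District: $1,440,320 × 0.00326 = $4,695.4432
City of Wrenford: $1,440,320 × 0.01291 = $18,594.5312
Total = $19,833.2064 + $8,713.936 + $4,695.4432 + $18,594.5312 = $51,837.1168

$51,837.12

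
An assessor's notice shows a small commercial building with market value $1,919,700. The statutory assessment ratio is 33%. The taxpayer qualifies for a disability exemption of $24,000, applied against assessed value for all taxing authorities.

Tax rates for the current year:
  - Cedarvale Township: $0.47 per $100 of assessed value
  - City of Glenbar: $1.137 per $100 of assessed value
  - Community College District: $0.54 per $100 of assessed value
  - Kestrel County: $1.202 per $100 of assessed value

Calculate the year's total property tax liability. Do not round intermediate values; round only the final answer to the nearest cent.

Assessed value = $1,919,700 × 0.33 = $633,501
Taxable value = $633,501 − $24,000 = $609,501
Cedarvale Township: $609,501 × 0.0047 = $2,864.6547
City of Glenbar: $609,501 × 0.01137 = $6,930.02637
Community College District: $609,501 × 0.0054 = $3,291.3054
Kestrel County: $609,501 × 0.01202 = $7,326.20202
Total = $2,864.6547 + $6,930.02637 + $3,291.3054 + $7,326.20202 = $20,412.18849

$20,412.19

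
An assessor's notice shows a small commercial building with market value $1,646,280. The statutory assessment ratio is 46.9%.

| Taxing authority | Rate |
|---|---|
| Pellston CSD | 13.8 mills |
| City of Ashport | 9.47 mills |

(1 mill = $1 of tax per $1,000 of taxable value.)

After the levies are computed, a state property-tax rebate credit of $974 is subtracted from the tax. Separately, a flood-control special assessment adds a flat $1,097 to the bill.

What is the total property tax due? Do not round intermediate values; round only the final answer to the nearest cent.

Assessed value = $1,646,280 × 0.469 = $772,105.32
Pellston CSD: $772,105.32 × 0.0138 = $10,655.053416
City of Ashport: $772,105.32 × 0.00947 = $7,311.8373804
Levies subtotal = $17,966.8907964
After credit = $17,966.8907964 − $974 = $16,992.8907964
Total = $16,992.8907964 + $1,097 = $18,089.8907964

$18,089.89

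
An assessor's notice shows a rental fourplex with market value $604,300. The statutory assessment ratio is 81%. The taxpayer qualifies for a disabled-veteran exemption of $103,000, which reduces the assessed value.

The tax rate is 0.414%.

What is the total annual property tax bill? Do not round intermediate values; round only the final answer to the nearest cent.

Assessed value = $604,300 × 0.81 = $489,483
Taxable value = $489,483 − $103,000 = $386,483
Tax = $386,483 × 0.00414 = $1,600.03962

$1,600.04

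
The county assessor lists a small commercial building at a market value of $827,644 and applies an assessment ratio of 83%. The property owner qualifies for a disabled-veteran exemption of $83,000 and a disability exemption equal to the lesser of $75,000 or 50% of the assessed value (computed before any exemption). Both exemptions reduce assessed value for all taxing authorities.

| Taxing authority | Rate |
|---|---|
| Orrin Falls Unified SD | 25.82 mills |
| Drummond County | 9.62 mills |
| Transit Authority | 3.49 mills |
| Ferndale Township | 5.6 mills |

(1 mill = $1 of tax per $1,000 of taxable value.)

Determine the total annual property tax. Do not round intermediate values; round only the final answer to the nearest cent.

Assessed value = $827,644 × 0.83 = $686,944.52
Disability exemption = min($75,000, 50% × $686,944.52) = min($75,000, $343,472.26) = $75,000 (dollar cap binds)
Taxable value = $686,944.52 − $83,000 − $75,000 = $528,944.52
Orrin Falls Unified SD: $528,944.52 × 0.02582 = $13,657.3475064
Drummond County: $528,944.52 × 0.00962 = $5,088.4462824
Transit Authority: $528,944.52 × 0.00349 = $1,846.0163748
Ferndale Township: $528,944.52 × 0.0056 = $2,962.089312
Total = $23,553.8994756

$23,553.90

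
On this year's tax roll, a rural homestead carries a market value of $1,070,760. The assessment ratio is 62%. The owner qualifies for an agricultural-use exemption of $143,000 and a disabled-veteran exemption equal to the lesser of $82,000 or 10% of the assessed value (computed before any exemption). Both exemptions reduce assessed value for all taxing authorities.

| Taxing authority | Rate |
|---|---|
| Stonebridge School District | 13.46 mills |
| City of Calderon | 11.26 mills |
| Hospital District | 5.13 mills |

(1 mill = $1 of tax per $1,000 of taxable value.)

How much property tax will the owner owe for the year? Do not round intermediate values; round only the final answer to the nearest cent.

$13,566.35

Assessed value = $1,070,760 × 0.62 = $663,871.2
Disabled-veteran exemption = min($82,000, 10% × $663,871.2) = min($82,000, $66,387.12) = $66,387.12 (percentage binds)
Taxable value = $663,871.2 − $143,000 − $66,387.12 = $454,484.08
Stonebridge School District: $454,484.08 × 0.01346 = $6,117.3557168
City of Calderon: $454,484.08 × 0.01126 = $5,117.4907408
Hospital District: $454,484.08 × 0.00513 = $2,331.5033304
Total = $13,566.349788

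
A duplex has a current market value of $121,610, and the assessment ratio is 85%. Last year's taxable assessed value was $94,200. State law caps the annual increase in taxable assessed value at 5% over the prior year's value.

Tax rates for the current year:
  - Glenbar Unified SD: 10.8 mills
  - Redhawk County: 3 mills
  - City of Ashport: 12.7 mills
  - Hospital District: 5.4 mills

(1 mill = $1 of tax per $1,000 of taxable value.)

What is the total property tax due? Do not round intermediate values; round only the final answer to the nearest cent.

$3,155.23

Uncapped assessed value = $121,610 × 0.85 = $103,368.5
Cap limit = $94,200 × 1.05 = $98,910
Taxable assessed value = min($103,368.5, $98,910) = $98,910 (cap binds)
Glenbar Unified SD: $98,910 × 0.0108 = $1,068.228
Redhawk County: $98,910 × 0.003 = $296.73
City of Ashport: $98,910 × 0.0127 = $1,256.157
Hospital District: $98,910 × 0.0054 = $534.114
Total = $3,155.229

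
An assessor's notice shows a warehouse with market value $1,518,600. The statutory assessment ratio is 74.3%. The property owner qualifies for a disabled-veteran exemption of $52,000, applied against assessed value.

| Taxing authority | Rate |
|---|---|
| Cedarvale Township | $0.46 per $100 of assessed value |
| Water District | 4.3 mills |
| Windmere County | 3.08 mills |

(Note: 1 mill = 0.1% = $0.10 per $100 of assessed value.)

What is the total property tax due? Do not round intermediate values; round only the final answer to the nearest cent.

Assessed value = $1,518,600 × 0.743 = $1,128,319.8
Taxable value = $1,128,319.8 − $52,000 = $1,076,319.8
Cedarvale Township: $1,076,319.8 × 0.0046 = $4,951.07108
Water District: $1,076,319.8 × 0.0043 = $4,628.17514
Windmere County: $1,076,319.8 × 0.00308 = $3,315.064984
Total = $12,894.311204

$12,894.31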